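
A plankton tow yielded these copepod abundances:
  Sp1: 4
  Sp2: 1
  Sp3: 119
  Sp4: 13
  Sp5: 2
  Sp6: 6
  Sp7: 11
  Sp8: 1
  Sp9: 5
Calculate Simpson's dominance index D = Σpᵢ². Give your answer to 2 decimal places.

Total N = 4+1+119+13+2+6+11+1+5 = 162, so the proportions are 0.0247, 0.0062, 0.7346, 0.0802, 0.0123, 0.037, 0.0679, 0.0062, 0.0309 (working shown to 4 dp, full precision carried).
D = 0.0247² + 0.0062² + 0.7346² + 0.0802² + 0.0123² + 0.037² + 0.0679² + 0.0062² + 0.0309² = 0.0006 + 0.0000 + 0.5396 + 0.0064 + 0.0002 + 0.0014 + 0.0046 + 0.0000 + 0.0010 = 0.5538.
To 2 decimal places, D = 0.55.

0.55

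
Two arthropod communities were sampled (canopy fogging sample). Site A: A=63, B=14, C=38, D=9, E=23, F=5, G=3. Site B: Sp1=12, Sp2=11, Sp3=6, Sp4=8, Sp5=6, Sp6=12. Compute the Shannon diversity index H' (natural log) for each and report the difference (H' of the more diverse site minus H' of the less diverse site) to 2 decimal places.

0.19

Site A: N=155, proportions 0.40645, 0.09032, 0.24516, 0.05806, 0.14839, 0.03226, 0.01935, giving H' = 1.56325 (working shown to 5 dp, full precision carried).
Site B: N=55, proportions 0.21818, 0.2, 0.10909, 0.14545, 0.10909, 0.21818, giving H' = 1.75004.
Difference = |1.56325 − 1.75004| = 0.18679, i.e. 0.19 to 2 decimal places.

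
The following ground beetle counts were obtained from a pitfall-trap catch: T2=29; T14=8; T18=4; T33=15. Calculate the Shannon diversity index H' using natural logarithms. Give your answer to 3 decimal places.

Total N = 29+8+4+15 = 56, so the proportions are 0.51786, 0.14286, 0.07143, 0.26786 (working shown to 5 dp, full precision carried).
Each pᵢ ln pᵢ term: 0.51786×(-0.65806)=-0.34078, 0.14286×(-1.94591)=-0.27799, 0.07143×(-2.63906)=-0.18850, 0.26786×(-1.31730)=-0.35285.
Sum = -1.16012, so H' = 1.160.

1.160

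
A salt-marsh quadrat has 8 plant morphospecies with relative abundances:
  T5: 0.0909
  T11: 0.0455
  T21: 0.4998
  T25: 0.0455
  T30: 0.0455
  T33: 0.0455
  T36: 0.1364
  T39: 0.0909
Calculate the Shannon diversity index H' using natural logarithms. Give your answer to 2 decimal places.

Each pᵢ ln pᵢ term (working shown to 4 dp, full precision carried): 0.0909×(-2.3980)=-0.2180, 0.0455×(-3.0900)=-0.1406, 0.4998×(-0.6935)=-0.3466, 0.0455×(-3.0900)=-0.1406, 0.0455×(-3.0900)=-0.1406, 0.0455×(-3.0900)=-0.1406, 0.1364×(-1.9922)=-0.2717, 0.0909×(-2.3980)=-0.2180.
Sum = -1.6167, so H' = 1.62.

1.62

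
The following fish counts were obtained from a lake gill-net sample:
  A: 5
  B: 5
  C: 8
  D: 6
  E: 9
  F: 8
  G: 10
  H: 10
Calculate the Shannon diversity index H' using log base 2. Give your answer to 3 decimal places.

Total N = 5+5+8+6+9+8+10+10 = 61, so the proportions are 0.08197, 0.08197, 0.13115, 0.09836, 0.14754, 0.13115, 0.16393, 0.16393 (working shown to 5 dp, full precision carried).
Each pᵢ log₂ pᵢ term: 0.08197×(-3.60881)=-0.29580, 0.08197×(-3.60881)=-0.29580, 0.13115×(-2.93074)=-0.38436, 0.09836×(-3.34577)=-0.32909, 0.14754×(-2.76081)=-0.40733, 0.13115×(-2.93074)=-0.38436, 0.16393×(-2.60881)=-0.42767, 0.16393×(-2.60881)=-0.42767.
Sum = -2.95210, so H' = 2.952.

2.952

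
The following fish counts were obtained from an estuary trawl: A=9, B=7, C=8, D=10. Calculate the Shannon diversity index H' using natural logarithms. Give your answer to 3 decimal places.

1.378

Total N = 9+7+8+10 = 34, so the proportions are 0.26471, 0.20588, 0.23529, 0.29412 (working shown to 5 dp, full precision carried).
Each pᵢ ln pᵢ term: 0.26471×(-1.32914)=-0.35183, 0.20588×(-1.58045)=-0.32539, 0.23529×(-1.44692)=-0.34045, 0.29412×(-1.22378)=-0.35993.
Sum = -1.37760, so H' = 1.378.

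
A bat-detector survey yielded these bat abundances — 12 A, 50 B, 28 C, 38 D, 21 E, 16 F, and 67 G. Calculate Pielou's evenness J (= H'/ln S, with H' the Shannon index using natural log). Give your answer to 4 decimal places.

Total N = 12+50+28+38+21+16+67 = 232, so the proportions are 0.051724, 0.215517, 0.12069, 0.163793, 0.090517, 0.068966, 0.288793 (working shown to 6 dp, full precision carried).
H' = −Σ pᵢ ln pᵢ = −((-0.153198) + (-0.330757) + (-0.255202) + (-0.296326) + (-0.217442) + (-0.184424) + (-0.358694)) = 1.796044.
With S = 7 species, ln S = 1.945910, so J = 1.796044/1.945910 = 0.922984, i.e. 0.9230 to 4 decimal places.

0.9230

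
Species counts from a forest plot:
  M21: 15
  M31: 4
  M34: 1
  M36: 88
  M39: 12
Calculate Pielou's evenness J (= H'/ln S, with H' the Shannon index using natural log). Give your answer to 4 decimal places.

0.5411

Total N = 15+4+1+88+12 = 120, so the proportions are 0.125, 0.033333, 0.008333, 0.733333, 0.1 (working shown to 6 dp, full precision carried).
H' = −Σ pᵢ ln pᵢ = −((-0.259930) + (-0.113373) + (-0.039896) + (-0.227447) + (-0.230259)) = 0.870905.
With S = 5 species, ln S = 1.609438, so J = 0.870905/1.609438 = 0.541123, i.e. 0.5411 to 4 decimal places.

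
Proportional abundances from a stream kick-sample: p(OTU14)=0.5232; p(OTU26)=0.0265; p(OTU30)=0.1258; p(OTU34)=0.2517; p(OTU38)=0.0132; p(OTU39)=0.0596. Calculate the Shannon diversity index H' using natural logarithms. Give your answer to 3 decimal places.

1.268

Each pᵢ ln pᵢ term (working shown to 5 dp, full precision carried): 0.5232×(-0.64779)=-0.33892, 0.0265×(-3.63061)=-0.09621, 0.1258×(-2.07306)=-0.26079, 0.2517×(-1.37952)=-0.34722, 0.0132×(-4.32754)=-0.05712, 0.0596×(-2.82010)=-0.16808.
Sum = -1.26835, so H' = 1.268.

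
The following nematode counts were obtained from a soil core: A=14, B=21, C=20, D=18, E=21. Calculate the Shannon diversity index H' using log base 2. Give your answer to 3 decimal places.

Total N = 14+21+20+18+21 = 94, so the proportions are 0.14894, 0.2234, 0.21277, 0.19149, 0.2234 (working shown to 5 dp, full precision carried).
Each pᵢ log₂ pᵢ term: 0.14894×(-2.74723)=-0.40916, 0.2234×(-2.16227)=-0.48306, 0.21277×(-2.23266)=-0.47503, 0.19149×(-2.38466)=-0.45664, 0.2234×(-2.16227)=-0.48306.
Sum = -2.30696, so H' = 2.307.

2.307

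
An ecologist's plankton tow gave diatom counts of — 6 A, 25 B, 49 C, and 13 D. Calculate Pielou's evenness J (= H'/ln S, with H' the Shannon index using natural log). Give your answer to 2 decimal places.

0.82

Total N = 6+25+49+13 = 93, so the proportions are 0.0645, 0.2688, 0.5269, 0.1398 (working shown to 4 dp, full precision carried).
H' = −Σ pᵢ ln pᵢ = −((-0.1768) + (-0.3532) + (-0.3376) + (-0.2750)) = 1.1426.
With S = 4 species, ln S = 1.3863, so J = 1.1426/1.3863 = 0.8242, i.e. 0.82 to 2 decimal places.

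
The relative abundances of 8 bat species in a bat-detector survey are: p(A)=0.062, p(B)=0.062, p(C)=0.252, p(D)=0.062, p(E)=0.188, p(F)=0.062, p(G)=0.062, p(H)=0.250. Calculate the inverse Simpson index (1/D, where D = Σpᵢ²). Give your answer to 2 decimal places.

5.54

D = 0.062² + 0.062² + 0.252² + 0.062² + 0.188² + 0.062² + 0.062² + 0.25² = 0.003844 + 0.003844 + 0.063504 + 0.003844 + 0.035344 + 0.003844 + 0.003844 + 0.062500 = 0.180568 (working shown to 6 dp, full precision carried).
So 1/D = 5.5381, i.e. 5.54 to 2 decimal places.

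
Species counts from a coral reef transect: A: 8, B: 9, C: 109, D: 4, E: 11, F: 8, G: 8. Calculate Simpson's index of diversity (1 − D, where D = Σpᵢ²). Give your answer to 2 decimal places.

Total N = 8+9+109+4+11+8+8 = 157, so the proportions are 0.051, 0.0573, 0.6943, 0.0255, 0.0701, 0.051, 0.051 (working shown to 4 dp, full precision carried).
D = 0.051² + 0.0573² + 0.6943² + 0.0255² + 0.0701² + 0.051² + 0.051² = 0.0026 + 0.0033 + 0.4820 + 0.0006 + 0.0049 + 0.0026 + 0.0026 = 0.4986.
So 1 − D = 0.5014, i.e. 0.50 to 2 decimal places.

0.50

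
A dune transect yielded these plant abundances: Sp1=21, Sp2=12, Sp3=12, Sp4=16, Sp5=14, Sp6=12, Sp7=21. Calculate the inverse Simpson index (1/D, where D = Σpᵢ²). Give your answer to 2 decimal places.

6.60

Total N = 21+12+12+16+14+12+21 = 108, so the proportions are 0.194444, 0.111111, 0.111111, 0.148148, 0.12963, 0.111111, 0.194444 (working shown to 6 dp, full precision carried).
D = 0.194444² + 0.111111² + 0.111111² + 0.148148² + 0.12963² + 0.111111² + 0.194444² = 0.037809 + 0.012346 + 0.012346 + 0.021948 + 0.016804 + 0.012346 + 0.037809 = 0.151406.
So 1/D = 6.6048, i.e. 6.60 to 2 decimal places.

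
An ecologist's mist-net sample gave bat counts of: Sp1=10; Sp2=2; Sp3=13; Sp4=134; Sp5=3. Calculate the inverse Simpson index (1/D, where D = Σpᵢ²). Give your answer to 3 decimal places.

Total N = 10+2+13+134+3 = 162, so the proportions are 0.061728, 0.012346, 0.080247, 0.82716, 0.018519 (working shown to 6 dp, full precision carried).
D = 0.061728² + 0.012346² + 0.080247² + 0.82716² + 0.018519² = 0.003810 + 0.000152 + 0.006440 + 0.684194 + 0.000343 = 0.694940.
So 1/D = 1.43897, i.e. 1.439 to 3 decimal places.

1.439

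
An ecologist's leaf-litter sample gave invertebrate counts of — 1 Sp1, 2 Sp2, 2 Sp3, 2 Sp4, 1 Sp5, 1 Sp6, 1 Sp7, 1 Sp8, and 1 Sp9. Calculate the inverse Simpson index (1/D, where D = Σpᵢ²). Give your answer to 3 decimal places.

Total N = 1+2+2+2+1+1+1+1+1 = 12, so the proportions are 0.0833333, 0.1666667, 0.1666667, 0.1666667, 0.0833333, 0.0833333, 0.0833333, 0.0833333, 0.0833333 (working shown to 7 dp, full precision carried).
D = 0.0833333² + 0.1666667² + 0.1666667² + 0.1666667² + 0.0833333² + 0.0833333² + 0.0833333² + 0.0833333² + 0.0833333² = 0.0069444 + 0.0277778 + 0.0277778 + 0.0277778 + 0.0069444 + 0.0069444 + 0.0069444 + 0.0069444 + 0.0069444 = 0.1250000.
So 1/D = 8.00000, i.e. 8.000 to 3 decimal places.

8.000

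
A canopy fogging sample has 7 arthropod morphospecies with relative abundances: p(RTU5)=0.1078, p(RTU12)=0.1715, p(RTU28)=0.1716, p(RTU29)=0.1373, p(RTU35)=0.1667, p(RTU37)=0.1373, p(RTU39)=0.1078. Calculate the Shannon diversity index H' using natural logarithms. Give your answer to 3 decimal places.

Each pᵢ ln pᵢ term (working shown to 5 dp, full precision carried): 0.1078×(-2.22748)=-0.24012, 0.1715×(-1.76317)=-0.30238, 0.1716×(-1.76259)=-0.30246, 0.1373×(-1.98559)=-0.27262, 0.1667×(-1.79156)=-0.29865, 0.1373×(-1.98559)=-0.27262, 0.1078×(-2.22748)=-0.24012.
Sum = -1.92898, so H' = 1.929.

1.929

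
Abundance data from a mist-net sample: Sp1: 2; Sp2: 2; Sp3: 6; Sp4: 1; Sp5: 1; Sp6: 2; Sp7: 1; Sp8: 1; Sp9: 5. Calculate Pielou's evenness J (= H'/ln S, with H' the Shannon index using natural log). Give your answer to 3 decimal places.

Total N = 2+2+6+1+1+2+1+1+5 = 21, so the proportions are 0.09524, 0.09524, 0.28571, 0.04762, 0.04762, 0.09524, 0.04762, 0.04762, 0.2381 (working shown to 5 dp, full precision carried).
H' = −Σ pᵢ ln pᵢ = −((-0.22394) + (-0.22394) + (-0.35793) + (-0.14498) + (-0.14498) + (-0.22394) + (-0.14498) + (-0.14498) + (-0.34169)) = 1.95135.
With S = 9 species, ln S = 2.19722, so J = 1.95135/2.19722 = 0.88810, i.e. 0.888 to 3 decimal places.

0.888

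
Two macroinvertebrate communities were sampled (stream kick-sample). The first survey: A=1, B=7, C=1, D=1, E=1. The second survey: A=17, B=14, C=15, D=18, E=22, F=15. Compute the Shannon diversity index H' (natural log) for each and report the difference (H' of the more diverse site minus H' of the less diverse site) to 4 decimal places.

0.6201

The first survey: N=11, proportions 0.090909, 0.636364, 0.090909, 0.090909, 0.090909, giving H' = 1.159589 (working shown to 6 dp, full precision carried).
The second survey: N=101, proportions 0.168317, 0.138614, 0.148515, 0.178218, 0.217822, 0.148515, giving H' = 1.779650.
Difference = |1.159589 − 1.779650| = 0.620061, i.e. 0.6201 to 4 decimal places.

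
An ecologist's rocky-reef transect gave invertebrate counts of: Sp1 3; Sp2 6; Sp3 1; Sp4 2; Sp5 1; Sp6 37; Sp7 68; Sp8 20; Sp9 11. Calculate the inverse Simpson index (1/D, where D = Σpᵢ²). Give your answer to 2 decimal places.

Total N = 3+6+1+2+1+37+68+20+11 = 149, so the proportions are 0.020134, 0.040268, 0.006711, 0.013423, 0.006711, 0.248322, 0.456376, 0.134228, 0.073826 (working shown to 6 dp, full precision carried).
D = 0.020134² + 0.040268² + 0.006711² + 0.013423² + 0.006711² + 0.248322² + 0.456376² + 0.134228² + 0.073826² = 0.000405 + 0.001622 + 0.000045 + 0.000180 + 0.000045 + 0.061664 + 0.208279 + 0.018017 + 0.005450 = 0.295707.
So 1/D = 3.3817, i.e. 3.38 to 2 decimal places.

3.38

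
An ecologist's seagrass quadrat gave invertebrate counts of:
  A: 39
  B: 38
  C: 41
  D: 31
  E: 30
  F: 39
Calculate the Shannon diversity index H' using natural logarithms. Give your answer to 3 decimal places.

Total N = 39+38+41+31+30+39 = 218, so the proportions are 0.1789, 0.17431, 0.18807, 0.1422, 0.13761, 0.1789 (working shown to 5 dp, full precision carried).
Each pᵢ ln pᵢ term: 0.1789×(-1.72093)=-0.30787, 0.17431×(-1.74691)=-0.30451, 0.18807×(-1.67092)=-0.31426, 0.1422×(-1.95051)=-0.27737, 0.13761×(-1.98330)=-0.27293, 0.1789×(-1.72093)=-0.30787.
Sum = -1.78481, so H' = 1.785.

1.785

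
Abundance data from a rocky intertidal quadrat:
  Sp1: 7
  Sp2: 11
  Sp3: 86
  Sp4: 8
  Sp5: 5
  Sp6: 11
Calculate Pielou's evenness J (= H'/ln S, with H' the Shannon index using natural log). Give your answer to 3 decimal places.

Total N = 7+11+86+8+5+11 = 128, so the proportions are 0.05469, 0.08594, 0.67188, 0.0625, 0.03906, 0.08594 (working shown to 5 dp, full precision carried).
H' = −Σ pᵢ ln pᵢ = −((-0.15893) + (-0.21090) + (-0.26719) + (-0.17329) + (-0.12666) + (-0.21090)) = 1.14788.
With S = 6 species, ln S = 1.79176, so J = 1.14788/1.79176 = 0.64064, i.e. 0.641 to 3 decimal places.

0.641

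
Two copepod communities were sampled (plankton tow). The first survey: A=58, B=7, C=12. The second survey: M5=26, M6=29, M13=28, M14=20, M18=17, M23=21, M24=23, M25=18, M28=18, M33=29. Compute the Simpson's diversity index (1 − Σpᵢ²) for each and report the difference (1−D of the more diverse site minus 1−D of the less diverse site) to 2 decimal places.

The first survey: N=77, proportions 0.7532, 0.0909, 0.1558, giving 1−D = 0.4001 (working shown to 4 dp, full precision carried).
The second survey: N=229, proportions 0.1135, 0.1266, 0.1223, 0.0873, 0.0742, 0.0917, 0.1004, 0.0786, 0.0786, 0.1266, giving 1−D = 0.8961.
Difference = |0.4001 − 0.8961| = 0.4960, i.e. 0.50 to 2 decimal places.

0.50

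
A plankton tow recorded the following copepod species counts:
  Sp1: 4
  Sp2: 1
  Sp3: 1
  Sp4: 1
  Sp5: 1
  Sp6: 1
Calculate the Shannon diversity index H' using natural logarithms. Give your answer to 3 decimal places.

1.581

Total N = 4+1+1+1+1+1 = 9, so the proportions are 0.44444, 0.11111, 0.11111, 0.11111, 0.11111, 0.11111 (working shown to 5 dp, full precision carried).
Each pᵢ ln pᵢ term: 0.44444×(-0.81093)=-0.36041, 0.11111×(-2.19722)=-0.24414, 0.11111×(-2.19722)=-0.24414, 0.11111×(-2.19722)=-0.24414, 0.11111×(-2.19722)=-0.24414, 0.11111×(-2.19722)=-0.24414.
Sum = -1.58109, so H' = 1.581.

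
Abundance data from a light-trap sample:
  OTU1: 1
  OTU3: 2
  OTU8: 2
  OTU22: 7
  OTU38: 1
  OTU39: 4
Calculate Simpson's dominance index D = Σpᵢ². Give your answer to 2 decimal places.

0.26

Total N = 1+2+2+7+1+4 = 17, so the proportions are 0.0588, 0.1176, 0.1176, 0.4118, 0.0588, 0.2353 (working shown to 4 dp, full precision carried).
D = 0.0588² + 0.1176² + 0.1176² + 0.4118² + 0.0588² + 0.2353² = 0.0035 + 0.0138 + 0.0138 + 0.1696 + 0.0035 + 0.0554 = 0.2595.
To 2 decimal places, D = 0.26.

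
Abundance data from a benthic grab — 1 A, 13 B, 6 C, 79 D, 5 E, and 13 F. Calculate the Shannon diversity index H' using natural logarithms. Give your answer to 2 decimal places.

Total N = 1+13+6+79+5+13 = 117, so the proportions are 0.0085, 0.1111, 0.0513, 0.6752, 0.0427, 0.1111 (working shown to 4 dp, full precision carried).
Each pᵢ ln pᵢ term: 0.0085×(-4.7622)=-0.0407, 0.1111×(-2.1972)=-0.2441, 0.0513×(-2.9704)=-0.1523, 0.6752×(-0.3927)=-0.2652, 0.0427×(-3.1527)=-0.1347, 0.1111×(-2.1972)=-0.2441.
Sum = -1.0812, so H' = 1.08.

1.08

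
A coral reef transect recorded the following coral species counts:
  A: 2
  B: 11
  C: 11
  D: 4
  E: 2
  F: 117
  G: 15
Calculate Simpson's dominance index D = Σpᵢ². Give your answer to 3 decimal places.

0.540

Total N = 2+11+11+4+2+117+15 = 162, so the proportions are 0.01235, 0.0679, 0.0679, 0.02469, 0.01235, 0.72222, 0.09259 (working shown to 5 dp, full precision carried).
D = 0.01235² + 0.0679² + 0.0679² + 0.02469² + 0.01235² + 0.72222² + 0.09259² = 0.00015 + 0.00461 + 0.00461 + 0.00061 + 0.00015 + 0.52160 + 0.00857 = 0.54031.
To 3 decimal places, D = 0.540.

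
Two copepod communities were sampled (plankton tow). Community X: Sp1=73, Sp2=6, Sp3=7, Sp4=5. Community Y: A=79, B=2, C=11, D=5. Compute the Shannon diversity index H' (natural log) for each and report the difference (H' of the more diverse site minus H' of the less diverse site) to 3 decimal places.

Community X: N=91, proportions 0.8022, 0.06593, 0.07692, 0.05495, giving H' = 0.71281 (working shown to 5 dp, full precision carried).
Community Y: N=97, proportions 0.81443, 0.02062, 0.1134, 0.05155, giving H' = 0.64691.
Difference = |0.71281 − 0.64691| = 0.06590, i.e. 0.066 to 3 decimal places.

0.066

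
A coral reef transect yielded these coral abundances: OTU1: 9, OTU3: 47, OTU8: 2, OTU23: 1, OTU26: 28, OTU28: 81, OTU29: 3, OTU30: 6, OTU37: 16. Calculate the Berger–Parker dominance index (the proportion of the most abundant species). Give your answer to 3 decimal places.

Total N = 9+47+2+1+28+81+3+6+16 = 193, so the proportions are 0.04663, 0.24352, 0.01036, 0.00518, 0.14508, 0.41969, 0.01554, 0.03109, 0.0829 (working shown to 5 dp, full precision carried).
The largest proportion is 0.41969, i.e. d = 0.420 to 3 decimal places.

0.420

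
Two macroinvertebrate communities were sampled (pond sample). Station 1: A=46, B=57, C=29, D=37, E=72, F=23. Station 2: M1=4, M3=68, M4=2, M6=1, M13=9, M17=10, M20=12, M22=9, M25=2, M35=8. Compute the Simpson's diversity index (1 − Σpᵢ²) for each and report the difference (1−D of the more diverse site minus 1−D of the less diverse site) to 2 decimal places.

0.14

Station 1: N=264, proportions 0.17424, 0.21591, 0.10985, 0.14015, 0.27273, 0.08712, giving 1−D = 0.80934 (working shown to 5 dp, full precision carried).
Station 2: N=125, proportions 0.032, 0.544, 0.016, 0.008, 0.072, 0.08, 0.096, 0.072, 0.016, 0.064, giving 1−D = 0.67238.
Difference = |0.80934 − 0.67238| = 0.13696, i.e. 0.14 to 2 decimal places.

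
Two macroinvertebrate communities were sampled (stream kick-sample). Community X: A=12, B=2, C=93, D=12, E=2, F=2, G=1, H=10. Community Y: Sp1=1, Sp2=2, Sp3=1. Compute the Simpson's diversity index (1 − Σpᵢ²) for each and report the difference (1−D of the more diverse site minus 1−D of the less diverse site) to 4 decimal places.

0.1290

Community X: N=134, proportions 0.089552, 0.014925, 0.69403, 0.089552, 0.014925, 0.014925, 0.007463, 0.074627, giving 1−D = 0.495990 (working shown to 6 dp, full precision carried).
Community Y: N=4, proportions 0.25, 0.5, 0.25, giving 1−D = 0.625000.
Difference = |0.495990 − 0.625000| = 0.129010, i.e. 0.1290 to 4 decimal places.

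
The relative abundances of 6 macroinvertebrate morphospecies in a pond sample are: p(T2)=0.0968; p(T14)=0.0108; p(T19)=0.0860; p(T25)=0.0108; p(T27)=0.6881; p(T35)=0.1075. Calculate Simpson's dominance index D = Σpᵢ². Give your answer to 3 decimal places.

D = 0.0968² + 0.0108² + 0.086² + 0.0108² + 0.6881² + 0.1075² = 0.00937 + 0.00012 + 0.00740 + 0.00012 + 0.47348 + 0.01156 = 0.50204 (working shown to 5 dp, full precision carried).
To 3 decimal places, D = 0.502.

0.502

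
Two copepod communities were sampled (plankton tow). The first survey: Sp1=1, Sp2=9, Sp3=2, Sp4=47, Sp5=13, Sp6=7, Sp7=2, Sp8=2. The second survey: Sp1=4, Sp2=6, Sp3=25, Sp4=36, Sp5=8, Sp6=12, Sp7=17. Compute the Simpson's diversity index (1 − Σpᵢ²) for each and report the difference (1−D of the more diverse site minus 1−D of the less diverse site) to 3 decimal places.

The first survey: N=83, proportions 0.012048, 0.108434, 0.024096, 0.566265, 0.156627, 0.084337, 0.024096, 0.024096, giving 1−D = 0.634054 (working shown to 6 dp, full precision carried).
The second survey: N=108, proportions 0.037037, 0.055556, 0.231481, 0.333333, 0.074074, 0.111111, 0.157407, giving 1−D = 0.788237.
Difference = |0.634054 − 0.788237| = 0.154183, i.e. 0.154 to 3 decimal places.

0.154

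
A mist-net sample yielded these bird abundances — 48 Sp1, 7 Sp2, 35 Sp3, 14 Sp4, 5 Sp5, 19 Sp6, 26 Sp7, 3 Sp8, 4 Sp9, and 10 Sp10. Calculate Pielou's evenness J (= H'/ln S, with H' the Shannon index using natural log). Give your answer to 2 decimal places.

Total N = 48+7+35+14+5+19+26+3+4+10 = 171, so the proportions are 0.2807, 0.0409, 0.2047, 0.0819, 0.0292, 0.1111, 0.152, 0.0175, 0.0234, 0.0585 (working shown to 4 dp, full precision carried).
H' = −Σ pᵢ ln pᵢ = −((-0.3566) + (-0.1308) + (-0.3247) + (-0.2049) + (-0.1033) + (-0.2441) + (-0.2864) + (-0.0709) + (-0.0878) + (-0.1660)) = 1.9756.
With S = 10 species, ln S = 2.3026, so J = 1.9756/2.3026 = 0.8580, i.e. 0.86 to 2 decimal places.

0.86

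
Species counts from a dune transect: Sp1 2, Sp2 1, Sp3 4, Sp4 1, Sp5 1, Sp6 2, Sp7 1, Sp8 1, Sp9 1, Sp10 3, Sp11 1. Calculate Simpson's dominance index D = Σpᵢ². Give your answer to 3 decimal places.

0.123

Total N = 2+1+4+1+1+2+1+1+1+3+1 = 18, so the proportions are 0.11111, 0.05556, 0.22222, 0.05556, 0.05556, 0.11111, 0.05556, 0.05556, 0.05556, 0.16667, 0.05556 (working shown to 5 dp, full precision carried).
D = 0.11111² + 0.05556² + 0.22222² + 0.05556² + 0.05556² + 0.11111² + 0.05556² + 0.05556² + 0.05556² + 0.16667² + 0.05556² = 0.01235 + 0.00309 + 0.04938 + 0.00309 + 0.00309 + 0.01235 + 0.00309 + 0.00309 + 0.00309 + 0.02778 + 0.00309 = 0.12346.
To 3 decimal places, D = 0.123.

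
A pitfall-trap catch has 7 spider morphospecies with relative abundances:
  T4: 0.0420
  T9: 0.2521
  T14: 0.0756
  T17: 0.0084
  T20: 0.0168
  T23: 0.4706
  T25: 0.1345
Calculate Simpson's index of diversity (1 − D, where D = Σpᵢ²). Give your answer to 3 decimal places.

0.689

D = 0.042² + 0.2521² + 0.0756² + 0.0084² + 0.0168² + 0.4706² + 0.1345² = 0.00176 + 0.06355 + 0.00572 + 0.00007 + 0.00028 + 0.22146 + 0.01809 = 0.31094 (working shown to 5 dp, full precision carried).
So 1 − D = 0.68906, i.e. 0.689 to 3 decimal places.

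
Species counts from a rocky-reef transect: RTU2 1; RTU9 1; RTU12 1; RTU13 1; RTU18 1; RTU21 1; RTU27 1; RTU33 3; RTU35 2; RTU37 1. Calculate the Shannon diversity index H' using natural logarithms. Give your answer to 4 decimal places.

Total N = 1+1+1+1+1+1+1+3+2+1 = 13, so the proportions are 0.076923, 0.076923, 0.076923, 0.076923, 0.076923, 0.076923, 0.076923, 0.230769, 0.153846, 0.076923 (working shown to 6 dp, full precision carried).
Each pᵢ ln pᵢ term: 0.076923×(-2.564949)=-0.197304, 0.076923×(-2.564949)=-0.197304, 0.076923×(-2.564949)=-0.197304, 0.076923×(-2.564949)=-0.197304, 0.076923×(-2.564949)=-0.197304, 0.076923×(-2.564949)=-0.197304, 0.076923×(-2.564949)=-0.197304, 0.230769×(-1.466337)=-0.338385, 0.153846×(-1.871802)=-0.287970, 0.076923×(-2.564949)=-0.197304.
Sum = -2.204785, so H' = 2.2048.

2.2048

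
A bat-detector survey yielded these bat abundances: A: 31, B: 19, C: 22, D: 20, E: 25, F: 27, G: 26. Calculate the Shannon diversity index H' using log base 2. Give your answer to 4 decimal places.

2.7886

Total N = 31+19+22+20+25+27+26 = 170, so the proportions are 0.182353, 0.111765, 0.129412, 0.117647, 0.147059, 0.158824, 0.152941 (working shown to 6 dp, full precision carried).
Each pᵢ log₂ pᵢ term: 0.182353×(-2.455195)=-0.447712, 0.111765×(-3.161463)=-0.353340, 0.129412×(-2.949959)=-0.381759, 0.117647×(-3.087463)=-0.363231, 0.147059×(-2.765535)=-0.406696, 0.158824×(-2.654503)=-0.421598, 0.152941×(-2.708951)=-0.414310.
Sum = -2.788646, so H' = 2.7886.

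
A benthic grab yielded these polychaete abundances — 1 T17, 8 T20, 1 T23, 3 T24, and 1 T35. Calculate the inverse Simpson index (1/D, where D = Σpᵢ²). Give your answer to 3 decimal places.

2.579

Total N = 1+8+1+3+1 = 14, so the proportions are 0.071429, 0.571429, 0.071429, 0.214286, 0.071429 (working shown to 6 dp, full precision carried).
D = 0.071429² + 0.571429² + 0.071429² + 0.214286² + 0.071429² = 0.005102 + 0.326531 + 0.005102 + 0.045918 + 0.005102 = 0.387755.
So 1/D = 2.57895, i.e. 2.579 to 3 decimal places.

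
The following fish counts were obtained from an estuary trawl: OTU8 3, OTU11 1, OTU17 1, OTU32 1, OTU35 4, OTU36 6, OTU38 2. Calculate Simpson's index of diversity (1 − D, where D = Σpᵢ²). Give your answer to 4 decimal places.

Total N = 3+1+1+1+4+6+2 = 18, so the proportions are 0.166667, 0.055556, 0.055556, 0.055556, 0.222222, 0.333333, 0.111111 (working shown to 6 dp, full precision carried).
D = 0.166667² + 0.055556² + 0.055556² + 0.055556² + 0.222222² + 0.333333² + 0.111111² = 0.027778 + 0.003086 + 0.003086 + 0.003086 + 0.049383 + 0.111111 + 0.012346 = 0.209877.
So 1 − D = 0.790123, i.e. 0.7901 to 4 decimal places.

0.7901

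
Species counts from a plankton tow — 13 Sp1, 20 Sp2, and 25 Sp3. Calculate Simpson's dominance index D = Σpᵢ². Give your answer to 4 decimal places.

0.3549

Total N = 13+20+25 = 58, so the proportions are 0.224138, 0.344828, 0.431034 (working shown to 6 dp, full precision carried).
D = 0.224138² + 0.344828² + 0.431034² = 0.050238 + 0.118906 + 0.185791 = 0.354935.
To 4 decimal places, D = 0.3549.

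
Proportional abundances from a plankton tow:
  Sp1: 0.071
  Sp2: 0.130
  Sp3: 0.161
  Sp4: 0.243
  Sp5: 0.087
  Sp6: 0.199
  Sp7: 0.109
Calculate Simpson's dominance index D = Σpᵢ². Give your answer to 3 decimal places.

D = 0.071² + 0.13² + 0.161² + 0.243² + 0.087² + 0.199² + 0.109² = 0.00504 + 0.01690 + 0.02592 + 0.05905 + 0.00757 + 0.03960 + 0.01188 = 0.16596 (working shown to 5 dp, full precision carried).
To 3 decimal places, D = 0.166.

0.166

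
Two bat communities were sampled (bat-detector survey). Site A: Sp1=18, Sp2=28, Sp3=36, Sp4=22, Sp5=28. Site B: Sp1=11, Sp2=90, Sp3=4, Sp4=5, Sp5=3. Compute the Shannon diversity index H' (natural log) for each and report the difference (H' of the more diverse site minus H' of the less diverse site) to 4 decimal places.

Site A: N=132, proportions 0.136364, 0.212121, 0.272727, 0.166667, 0.212121, giving H' = 1.582501 (working shown to 6 dp, full precision carried).
Site B: N=113, proportions 0.097345, 0.79646, 0.035398, 0.044248, 0.026549, giving H' = 0.760592.
Difference = |1.582501 − 0.760592| = 0.821909, i.e. 0.8219 to 4 decimal places.

0.8219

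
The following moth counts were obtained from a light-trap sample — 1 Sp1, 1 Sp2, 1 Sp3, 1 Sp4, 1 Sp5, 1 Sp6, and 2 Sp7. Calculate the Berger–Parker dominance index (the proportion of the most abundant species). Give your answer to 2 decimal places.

0.25

Total N = 1+1+1+1+1+1+2 = 8, so the proportions are 0.125, 0.125, 0.125, 0.125, 0.125, 0.125, 0.25 (working shown to 4 dp, full precision carried).
The largest proportion is 0.25, i.e. d = 0.25 to 2 decimal places.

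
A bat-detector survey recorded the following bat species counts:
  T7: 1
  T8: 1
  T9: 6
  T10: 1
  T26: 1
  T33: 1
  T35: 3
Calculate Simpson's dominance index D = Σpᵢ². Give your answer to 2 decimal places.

0.26

Total N = 1+1+6+1+1+1+3 = 14, so the proportions are 0.0714, 0.0714, 0.4286, 0.0714, 0.0714, 0.0714, 0.2143 (working shown to 4 dp, full precision carried).
D = 0.0714² + 0.0714² + 0.4286² + 0.0714² + 0.0714² + 0.0714² + 0.2143² = 0.0051 + 0.0051 + 0.1837 + 0.0051 + 0.0051 + 0.0051 + 0.0459 = 0.2551.
To 2 decimal places, D = 0.26.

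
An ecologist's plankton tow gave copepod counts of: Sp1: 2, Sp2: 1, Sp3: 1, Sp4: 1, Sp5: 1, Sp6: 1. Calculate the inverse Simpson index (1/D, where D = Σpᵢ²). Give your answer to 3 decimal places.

Total N = 2+1+1+1+1+1 = 7, so the proportions are 0.2857143, 0.1428571, 0.1428571, 0.1428571, 0.1428571, 0.1428571 (working shown to 7 dp, full precision carried).
D = 0.2857143² + 0.1428571² + 0.1428571² + 0.1428571² + 0.1428571² + 0.1428571² = 0.0816327 + 0.0204082 + 0.0204082 + 0.0204082 + 0.0204082 + 0.0204082 = 0.1836735.
So 1/D = 5.44444, i.e. 5.444 to 3 decimal places.

5.444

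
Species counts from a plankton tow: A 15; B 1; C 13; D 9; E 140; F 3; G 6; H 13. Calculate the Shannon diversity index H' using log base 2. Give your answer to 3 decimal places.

Total N = 15+1+13+9+140+3+6+13 = 200, so the proportions are 0.075, 0.005, 0.065, 0.045, 0.7, 0.015, 0.03, 0.065 (working shown to 5 dp, full precision carried).
Each pᵢ log₂ pᵢ term: 0.075×(-3.73697)=-0.28027, 0.005×(-7.64386)=-0.03822, 0.065×(-3.94342)=-0.25632, 0.045×(-4.47393)=-0.20133, 0.7×(-0.51457)=-0.36020, 0.015×(-6.05889)=-0.09088, 0.03×(-5.05889)=-0.15177, 0.065×(-3.94342)=-0.25632.
Sum = -1.63531, so H' = 1.635.

1.635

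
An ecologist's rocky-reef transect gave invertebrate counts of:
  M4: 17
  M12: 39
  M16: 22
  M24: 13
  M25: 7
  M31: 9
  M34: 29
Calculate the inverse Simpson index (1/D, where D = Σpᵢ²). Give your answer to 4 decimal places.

5.3861

Total N = 17+39+22+13+7+9+29 = 136, so the proportions are 0.125, 0.28676471, 0.16176471, 0.09558824, 0.05147059, 0.06617647, 0.21323529 (working shown to 8 dp, full precision carried).
D = 0.125² + 0.28676471² + 0.16176471² + 0.09558824² + 0.05147059² + 0.06617647² + 0.21323529² = 0.01562500 + 0.08223400 + 0.02616782 + 0.00913711 + 0.00264922 + 0.00437933 + 0.04546929 = 0.18566176.
So 1/D = 5.386139, i.e. 5.3861 to 4 decimal places.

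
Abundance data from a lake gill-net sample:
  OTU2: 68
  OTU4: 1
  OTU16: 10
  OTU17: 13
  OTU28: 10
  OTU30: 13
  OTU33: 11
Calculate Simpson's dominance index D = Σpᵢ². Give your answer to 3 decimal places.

0.333

Total N = 68+1+10+13+10+13+11 = 126, so the proportions are 0.53968, 0.00794, 0.07937, 0.10317, 0.07937, 0.10317, 0.0873 (working shown to 5 dp, full precision carried).
D = 0.53968² + 0.00794² + 0.07937² + 0.10317² + 0.07937² + 0.10317² + 0.0873² = 0.29126 + 0.00006 + 0.00630 + 0.01064 + 0.00630 + 0.01064 + 0.00762 = 0.33283.
To 3 decimal places, D = 0.333.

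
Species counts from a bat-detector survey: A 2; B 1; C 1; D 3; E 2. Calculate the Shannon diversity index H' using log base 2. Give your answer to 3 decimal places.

2.197

Total N = 2+1+1+3+2 = 9, so the proportions are 0.22222, 0.11111, 0.11111, 0.33333, 0.22222 (working shown to 5 dp, full precision carried).
Each pᵢ log₂ pᵢ term: 0.22222×(-2.16993)=-0.48221, 0.11111×(-3.16993)=-0.35221, 0.11111×(-3.16993)=-0.35221, 0.33333×(-1.58496)=-0.52832, 0.22222×(-2.16993)=-0.48221.
Sum = -2.19716, so H' = 2.197.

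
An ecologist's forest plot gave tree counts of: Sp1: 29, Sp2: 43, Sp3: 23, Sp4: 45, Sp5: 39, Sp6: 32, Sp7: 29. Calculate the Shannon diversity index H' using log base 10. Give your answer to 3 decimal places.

0.834

Total N = 29+43+23+45+39+32+29 = 240, so the proportions are 0.12083, 0.17917, 0.09583, 0.1875, 0.1625, 0.13333, 0.12083 (working shown to 5 dp, full precision carried).
Each pᵢ log₁₀ pᵢ term: 0.12083×(-0.91781)=-0.11090, 0.17917×(-0.74674)=-0.13379, 0.09583×(-1.01848)=-0.09760, 0.1875×(-0.72700)=-0.13631, 0.1625×(-0.78915)=-0.12824, 0.13333×(-0.87506)=-0.11667, 0.12083×(-0.91781)=-0.11090.
Sum = -0.83442, so H' = 0.834.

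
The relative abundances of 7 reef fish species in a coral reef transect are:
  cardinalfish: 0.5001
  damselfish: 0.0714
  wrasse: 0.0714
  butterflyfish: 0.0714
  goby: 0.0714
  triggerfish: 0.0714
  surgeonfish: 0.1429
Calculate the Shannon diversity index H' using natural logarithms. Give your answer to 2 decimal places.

Each pᵢ ln pᵢ term (working shown to 4 dp, full precision carried): 0.5001×(-0.6929)=-0.3465, 0.0714×(-2.6395)=-0.1885, 0.0714×(-2.6395)=-0.1885, 0.0714×(-2.6395)=-0.1885, 0.0714×(-2.6395)=-0.1885, 0.0714×(-2.6395)=-0.1885, 0.1429×(-1.9456)=-0.2780.
Sum = -1.5669, so H' = 1.57.

1.57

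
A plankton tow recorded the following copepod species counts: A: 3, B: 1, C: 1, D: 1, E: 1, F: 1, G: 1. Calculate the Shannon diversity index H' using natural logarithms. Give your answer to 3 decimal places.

1.831

Total N = 3+1+1+1+1+1+1 = 9, so the proportions are 0.33333, 0.11111, 0.11111, 0.11111, 0.11111, 0.11111, 0.11111 (working shown to 5 dp, full precision carried).
Each pᵢ ln pᵢ term: 0.33333×(-1.09861)=-0.36620, 0.11111×(-2.19722)=-0.24414, 0.11111×(-2.19722)=-0.24414, 0.11111×(-2.19722)=-0.24414, 0.11111×(-2.19722)=-0.24414, 0.11111×(-2.19722)=-0.24414, 0.11111×(-2.19722)=-0.24414.
Sum = -1.83102, so H' = 1.831.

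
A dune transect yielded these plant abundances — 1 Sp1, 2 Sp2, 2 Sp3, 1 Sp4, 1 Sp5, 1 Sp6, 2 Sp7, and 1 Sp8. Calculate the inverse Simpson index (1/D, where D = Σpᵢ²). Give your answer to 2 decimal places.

Total N = 1+2+2+1+1+1+2+1 = 11, so the proportions are 0.090909, 0.181818, 0.181818, 0.090909, 0.090909, 0.090909, 0.181818, 0.090909 (working shown to 6 dp, full precision carried).
D = 0.090909² + 0.181818² + 0.181818² + 0.090909² + 0.090909² + 0.090909² + 0.181818² + 0.090909² = 0.008264 + 0.033058 + 0.033058 + 0.008264 + 0.008264 + 0.008264 + 0.033058 + 0.008264 = 0.140496.
So 1/D = 7.1176, i.e. 7.12 to 2 decimal places.

7.12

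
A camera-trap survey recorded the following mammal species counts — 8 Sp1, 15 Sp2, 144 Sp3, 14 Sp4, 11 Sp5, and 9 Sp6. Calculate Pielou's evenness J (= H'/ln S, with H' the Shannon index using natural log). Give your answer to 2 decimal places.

0.58

Total N = 8+15+144+14+11+9 = 201, so the proportions are 0.0398, 0.0746, 0.7164, 0.0697, 0.0547, 0.0448 (working shown to 4 dp, full precision carried).
H' = −Σ pᵢ ln pᵢ = −((-0.1283) + (-0.1937) + (-0.2389) + (-0.1856) + (-0.1590) + (-0.1391)) = 1.0446.
With S = 6 species, ln S = 1.7918, so J = 1.0446/1.7918 = 0.5830, i.e. 0.58 to 2 decimal places.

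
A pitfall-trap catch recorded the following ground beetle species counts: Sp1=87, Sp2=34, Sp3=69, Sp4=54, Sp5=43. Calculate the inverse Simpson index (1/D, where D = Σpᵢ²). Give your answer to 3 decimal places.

Total N = 87+34+69+54+43 = 287, so the proportions are 0.3031359, 0.1184669, 0.2404181, 0.1881533, 0.1498258 (working shown to 7 dp, full precision carried).
D = 0.3031359² + 0.1184669² + 0.2404181² + 0.1881533² + 0.1498258² = 0.0918914 + 0.0140344 + 0.0578009 + 0.0354017 + 0.0224478 = 0.2215761.
So 1/D = 4.51312, i.e. 4.513 to 3 decimal places.

4.513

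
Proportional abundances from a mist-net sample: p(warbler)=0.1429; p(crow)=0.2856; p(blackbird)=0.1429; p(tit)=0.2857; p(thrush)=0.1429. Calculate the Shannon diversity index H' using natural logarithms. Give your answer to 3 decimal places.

1.550

Each pᵢ ln pᵢ term (working shown to 5 dp, full precision carried): 0.1429×(-1.94561)=-0.27803, 0.2856×(-1.25316)=-0.35790, 0.1429×(-1.94561)=-0.27803, 0.2857×(-1.25281)=-0.35793, 0.1429×(-1.94561)=-0.27803.
Sum = -1.54992, so H' = 1.550.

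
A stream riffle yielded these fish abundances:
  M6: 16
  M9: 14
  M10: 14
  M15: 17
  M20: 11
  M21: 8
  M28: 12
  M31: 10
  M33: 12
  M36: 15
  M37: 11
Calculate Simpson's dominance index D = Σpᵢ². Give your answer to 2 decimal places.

0.09

Total N = 16+14+14+17+11+8+12+10+12+15+11 = 140, so the proportions are 0.1143, 0.1, 0.1, 0.1214, 0.0786, 0.0571, 0.0857, 0.0714, 0.0857, 0.1071, 0.0786 (working shown to 4 dp, full precision carried).
D = 0.1143² + 0.1² + 0.1² + 0.1214² + 0.0786² + 0.0571² + 0.0857² + 0.0714² + 0.0857² + 0.1071² + 0.0786² = 0.0131 + 0.0100 + 0.0100 + 0.0147 + 0.0062 + 0.0033 + 0.0073 + 0.0051 + 0.0073 + 0.0115 + 0.0062 = 0.0947.
To 2 decimal places, D = 0.09.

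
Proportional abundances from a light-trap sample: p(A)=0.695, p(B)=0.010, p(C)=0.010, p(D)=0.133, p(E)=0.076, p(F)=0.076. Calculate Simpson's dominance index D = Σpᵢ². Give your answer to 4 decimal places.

D = 0.695² + 0.01² + 0.01² + 0.133² + 0.076² + 0.076² = 0.483025 + 0.000100 + 0.000100 + 0.017689 + 0.005776 + 0.005776 = 0.512466 (working shown to 6 dp, full precision carried).
To 4 decimal places, D = 0.5125.

0.5125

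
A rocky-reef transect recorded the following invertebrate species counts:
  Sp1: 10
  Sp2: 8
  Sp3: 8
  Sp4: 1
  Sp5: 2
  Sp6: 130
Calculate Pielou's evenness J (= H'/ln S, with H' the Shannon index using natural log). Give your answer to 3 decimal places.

0.405

Total N = 10+8+8+1+2+130 = 159, so the proportions are 0.06289, 0.05031, 0.05031, 0.00629, 0.01258, 0.81761 (working shown to 5 dp, full precision carried).
H' = −Σ pᵢ ln pᵢ = −((-0.17398) + (-0.15041) + (-0.15041) + (-0.03188) + (-0.05504) + (-0.16464)) = 0.72637.
With S = 6 species, ln S = 1.79176, so J = 0.72637/1.79176 = 0.40540, i.e. 0.405 to 3 decimal places.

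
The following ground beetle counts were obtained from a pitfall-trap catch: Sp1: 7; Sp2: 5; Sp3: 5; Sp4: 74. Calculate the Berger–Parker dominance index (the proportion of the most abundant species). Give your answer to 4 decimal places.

0.8132

Total N = 7+5+5+74 = 91, so the proportions are 0.076923, 0.054945, 0.054945, 0.813187 (working shown to 6 dp, full precision carried).
The largest proportion is 0.813187, i.e. d = 0.8132 to 4 decimal places.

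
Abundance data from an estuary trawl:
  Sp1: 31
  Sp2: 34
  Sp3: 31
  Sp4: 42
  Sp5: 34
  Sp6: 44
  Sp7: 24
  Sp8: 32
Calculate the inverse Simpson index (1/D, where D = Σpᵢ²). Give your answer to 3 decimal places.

7.760

Total N = 31+34+31+42+34+44+24+32 = 272, so the proportions are 0.1139706, 0.125, 0.1139706, 0.1544118, 0.125, 0.1617647, 0.0882353, 0.1176471 (working shown to 7 dp, full precision carried).
D = 0.1139706² + 0.125² + 0.1139706² + 0.1544118² + 0.125² + 0.1617647² + 0.0882353² + 0.1176471² = 0.0129893 + 0.0156250 + 0.0129893 + 0.0238430 + 0.0156250 + 0.0261678 + 0.0077855 + 0.0138408 = 0.1288657.
So 1/D = 7.76002, i.e. 7.760 to 3 decimal places.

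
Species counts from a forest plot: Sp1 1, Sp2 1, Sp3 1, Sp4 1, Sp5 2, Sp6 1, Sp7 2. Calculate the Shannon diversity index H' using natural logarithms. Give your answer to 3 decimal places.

1.889

Total N = 1+1+1+1+2+1+2 = 9, so the proportions are 0.11111, 0.11111, 0.11111, 0.11111, 0.22222, 0.11111, 0.22222 (working shown to 5 dp, full precision carried).
Each pᵢ ln pᵢ term: 0.11111×(-2.19722)=-0.24414, 0.11111×(-2.19722)=-0.24414, 0.11111×(-2.19722)=-0.24414, 0.11111×(-2.19722)=-0.24414, 0.22222×(-1.50408)=-0.33424, 0.11111×(-2.19722)=-0.24414, 0.22222×(-1.50408)=-0.33424.
Sum = -1.88916, so H' = 1.889.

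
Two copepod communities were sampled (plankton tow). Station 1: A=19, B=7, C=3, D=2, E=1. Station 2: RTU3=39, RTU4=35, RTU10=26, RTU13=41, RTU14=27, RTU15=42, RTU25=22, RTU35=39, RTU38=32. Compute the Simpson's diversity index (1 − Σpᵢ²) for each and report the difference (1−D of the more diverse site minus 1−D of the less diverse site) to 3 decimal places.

Station 1: N=32, proportions 0.59375, 0.21875, 0.09375, 0.0625, 0.03125, giving 1−D = 0.58594 (working shown to 5 dp, full precision carried).
Station 2: N=303, proportions 0.12871, 0.11551, 0.08581, 0.13531, 0.08911, 0.13861, 0.07261, 0.12871, 0.10561, giving 1−D = 0.88427.
Difference = |0.58594 − 0.88427| = 0.29833, i.e. 0.298 to 3 decimal places.

0.298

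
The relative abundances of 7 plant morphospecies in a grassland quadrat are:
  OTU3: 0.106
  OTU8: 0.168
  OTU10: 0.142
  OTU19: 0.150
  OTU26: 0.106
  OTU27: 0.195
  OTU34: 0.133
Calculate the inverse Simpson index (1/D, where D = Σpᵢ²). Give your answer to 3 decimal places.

6.708

D = 0.106² + 0.168² + 0.142² + 0.15² + 0.106² + 0.195² + 0.133² = 0.0112360 + 0.0282240 + 0.0201640 + 0.0225000 + 0.0112360 + 0.0380250 + 0.0176890 = 0.1490740 (working shown to 7 dp, full precision carried).
So 1/D = 6.70808, i.e. 6.708 to 3 decimal places.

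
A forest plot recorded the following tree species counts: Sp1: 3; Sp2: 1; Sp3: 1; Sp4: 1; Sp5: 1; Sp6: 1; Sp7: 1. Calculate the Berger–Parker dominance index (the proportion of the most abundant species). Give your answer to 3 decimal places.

Total N = 3+1+1+1+1+1+1 = 9, so the proportions are 0.33333, 0.11111, 0.11111, 0.11111, 0.11111, 0.11111, 0.11111 (working shown to 5 dp, full precision carried).
The largest proportion is 0.33333, i.e. d = 0.333 to 3 decimal places.

0.333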